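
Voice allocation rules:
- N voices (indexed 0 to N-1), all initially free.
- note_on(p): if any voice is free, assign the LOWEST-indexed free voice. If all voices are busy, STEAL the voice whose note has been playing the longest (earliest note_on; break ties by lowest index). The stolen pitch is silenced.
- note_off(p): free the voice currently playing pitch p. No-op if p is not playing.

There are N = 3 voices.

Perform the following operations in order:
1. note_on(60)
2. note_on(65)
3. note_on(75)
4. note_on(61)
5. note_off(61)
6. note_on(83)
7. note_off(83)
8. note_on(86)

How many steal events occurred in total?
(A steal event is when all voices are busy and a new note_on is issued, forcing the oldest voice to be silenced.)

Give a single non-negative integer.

Answer: 1

Derivation:
Op 1: note_on(60): voice 0 is free -> assigned | voices=[60 - -]
Op 2: note_on(65): voice 1 is free -> assigned | voices=[60 65 -]
Op 3: note_on(75): voice 2 is free -> assigned | voices=[60 65 75]
Op 4: note_on(61): all voices busy, STEAL voice 0 (pitch 60, oldest) -> assign | voices=[61 65 75]
Op 5: note_off(61): free voice 0 | voices=[- 65 75]
Op 6: note_on(83): voice 0 is free -> assigned | voices=[83 65 75]
Op 7: note_off(83): free voice 0 | voices=[- 65 75]
Op 8: note_on(86): voice 0 is free -> assigned | voices=[86 65 75]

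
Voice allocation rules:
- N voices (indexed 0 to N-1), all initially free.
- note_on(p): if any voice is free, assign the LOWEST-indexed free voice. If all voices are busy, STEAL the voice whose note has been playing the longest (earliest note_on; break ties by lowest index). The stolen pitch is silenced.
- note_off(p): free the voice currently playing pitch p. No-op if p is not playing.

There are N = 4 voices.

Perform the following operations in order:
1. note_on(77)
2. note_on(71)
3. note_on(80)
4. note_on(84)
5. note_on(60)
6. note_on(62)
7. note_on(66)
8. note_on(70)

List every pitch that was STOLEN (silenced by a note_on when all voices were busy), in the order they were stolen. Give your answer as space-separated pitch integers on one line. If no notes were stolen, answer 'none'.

Op 1: note_on(77): voice 0 is free -> assigned | voices=[77 - - -]
Op 2: note_on(71): voice 1 is free -> assigned | voices=[77 71 - -]
Op 3: note_on(80): voice 2 is free -> assigned | voices=[77 71 80 -]
Op 4: note_on(84): voice 3 is free -> assigned | voices=[77 71 80 84]
Op 5: note_on(60): all voices busy, STEAL voice 0 (pitch 77, oldest) -> assign | voices=[60 71 80 84]
Op 6: note_on(62): all voices busy, STEAL voice 1 (pitch 71, oldest) -> assign | voices=[60 62 80 84]
Op 7: note_on(66): all voices busy, STEAL voice 2 (pitch 80, oldest) -> assign | voices=[60 62 66 84]
Op 8: note_on(70): all voices busy, STEAL voice 3 (pitch 84, oldest) -> assign | voices=[60 62 66 70]

Answer: 77 71 80 84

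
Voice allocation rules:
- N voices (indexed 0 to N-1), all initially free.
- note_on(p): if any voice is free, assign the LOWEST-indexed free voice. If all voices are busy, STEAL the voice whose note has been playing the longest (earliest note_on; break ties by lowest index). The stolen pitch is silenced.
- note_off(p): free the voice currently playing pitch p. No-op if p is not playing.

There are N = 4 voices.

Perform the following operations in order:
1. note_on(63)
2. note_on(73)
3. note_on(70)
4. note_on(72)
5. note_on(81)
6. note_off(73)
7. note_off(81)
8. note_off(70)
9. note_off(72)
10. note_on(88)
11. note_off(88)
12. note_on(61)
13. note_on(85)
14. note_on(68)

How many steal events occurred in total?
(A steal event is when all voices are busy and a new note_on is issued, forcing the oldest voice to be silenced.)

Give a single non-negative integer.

Answer: 1

Derivation:
Op 1: note_on(63): voice 0 is free -> assigned | voices=[63 - - -]
Op 2: note_on(73): voice 1 is free -> assigned | voices=[63 73 - -]
Op 3: note_on(70): voice 2 is free -> assigned | voices=[63 73 70 -]
Op 4: note_on(72): voice 3 is free -> assigned | voices=[63 73 70 72]
Op 5: note_on(81): all voices busy, STEAL voice 0 (pitch 63, oldest) -> assign | voices=[81 73 70 72]
Op 6: note_off(73): free voice 1 | voices=[81 - 70 72]
Op 7: note_off(81): free voice 0 | voices=[- - 70 72]
Op 8: note_off(70): free voice 2 | voices=[- - - 72]
Op 9: note_off(72): free voice 3 | voices=[- - - -]
Op 10: note_on(88): voice 0 is free -> assigned | voices=[88 - - -]
Op 11: note_off(88): free voice 0 | voices=[- - - -]
Op 12: note_on(61): voice 0 is free -> assigned | voices=[61 - - -]
Op 13: note_on(85): voice 1 is free -> assigned | voices=[61 85 - -]
Op 14: note_on(68): voice 2 is free -> assigned | voices=[61 85 68 -]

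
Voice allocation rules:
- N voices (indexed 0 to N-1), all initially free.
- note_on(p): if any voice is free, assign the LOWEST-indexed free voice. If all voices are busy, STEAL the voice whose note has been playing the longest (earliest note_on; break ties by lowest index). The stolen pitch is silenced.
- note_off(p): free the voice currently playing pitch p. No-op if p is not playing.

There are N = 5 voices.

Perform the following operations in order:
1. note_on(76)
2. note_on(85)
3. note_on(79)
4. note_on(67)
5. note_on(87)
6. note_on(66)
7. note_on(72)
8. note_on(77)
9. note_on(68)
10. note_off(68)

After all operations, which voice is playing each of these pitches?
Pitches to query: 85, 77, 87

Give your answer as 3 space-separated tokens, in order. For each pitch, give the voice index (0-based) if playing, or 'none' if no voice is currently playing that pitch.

Op 1: note_on(76): voice 0 is free -> assigned | voices=[76 - - - -]
Op 2: note_on(85): voice 1 is free -> assigned | voices=[76 85 - - -]
Op 3: note_on(79): voice 2 is free -> assigned | voices=[76 85 79 - -]
Op 4: note_on(67): voice 3 is free -> assigned | voices=[76 85 79 67 -]
Op 5: note_on(87): voice 4 is free -> assigned | voices=[76 85 79 67 87]
Op 6: note_on(66): all voices busy, STEAL voice 0 (pitch 76, oldest) -> assign | voices=[66 85 79 67 87]
Op 7: note_on(72): all voices busy, STEAL voice 1 (pitch 85, oldest) -> assign | voices=[66 72 79 67 87]
Op 8: note_on(77): all voices busy, STEAL voice 2 (pitch 79, oldest) -> assign | voices=[66 72 77 67 87]
Op 9: note_on(68): all voices busy, STEAL voice 3 (pitch 67, oldest) -> assign | voices=[66 72 77 68 87]
Op 10: note_off(68): free voice 3 | voices=[66 72 77 - 87]

Answer: none 2 4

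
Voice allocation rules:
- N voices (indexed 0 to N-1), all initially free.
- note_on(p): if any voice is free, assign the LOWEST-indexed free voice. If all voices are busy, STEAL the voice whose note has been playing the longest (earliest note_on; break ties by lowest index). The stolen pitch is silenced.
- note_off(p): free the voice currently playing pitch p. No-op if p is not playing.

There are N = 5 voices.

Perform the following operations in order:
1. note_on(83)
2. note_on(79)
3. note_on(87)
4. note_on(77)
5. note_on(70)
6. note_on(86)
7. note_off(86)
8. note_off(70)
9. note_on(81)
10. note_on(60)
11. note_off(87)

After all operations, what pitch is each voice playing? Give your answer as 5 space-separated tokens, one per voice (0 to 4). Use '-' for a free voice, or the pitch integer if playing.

Answer: 81 79 - 77 60

Derivation:
Op 1: note_on(83): voice 0 is free -> assigned | voices=[83 - - - -]
Op 2: note_on(79): voice 1 is free -> assigned | voices=[83 79 - - -]
Op 3: note_on(87): voice 2 is free -> assigned | voices=[83 79 87 - -]
Op 4: note_on(77): voice 3 is free -> assigned | voices=[83 79 87 77 -]
Op 5: note_on(70): voice 4 is free -> assigned | voices=[83 79 87 77 70]
Op 6: note_on(86): all voices busy, STEAL voice 0 (pitch 83, oldest) -> assign | voices=[86 79 87 77 70]
Op 7: note_off(86): free voice 0 | voices=[- 79 87 77 70]
Op 8: note_off(70): free voice 4 | voices=[- 79 87 77 -]
Op 9: note_on(81): voice 0 is free -> assigned | voices=[81 79 87 77 -]
Op 10: note_on(60): voice 4 is free -> assigned | voices=[81 79 87 77 60]
Op 11: note_off(87): free voice 2 | voices=[81 79 - 77 60]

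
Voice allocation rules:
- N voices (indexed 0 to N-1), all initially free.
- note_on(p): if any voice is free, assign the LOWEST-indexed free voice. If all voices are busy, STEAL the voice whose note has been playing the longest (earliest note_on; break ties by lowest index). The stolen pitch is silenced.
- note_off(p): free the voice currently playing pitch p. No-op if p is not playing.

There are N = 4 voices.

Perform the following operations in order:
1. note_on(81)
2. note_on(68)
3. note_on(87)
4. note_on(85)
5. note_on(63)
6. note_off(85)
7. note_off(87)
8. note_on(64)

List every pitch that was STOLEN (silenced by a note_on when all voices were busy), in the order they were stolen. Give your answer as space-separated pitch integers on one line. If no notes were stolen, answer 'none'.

Answer: 81

Derivation:
Op 1: note_on(81): voice 0 is free -> assigned | voices=[81 - - -]
Op 2: note_on(68): voice 1 is free -> assigned | voices=[81 68 - -]
Op 3: note_on(87): voice 2 is free -> assigned | voices=[81 68 87 -]
Op 4: note_on(85): voice 3 is free -> assigned | voices=[81 68 87 85]
Op 5: note_on(63): all voices busy, STEAL voice 0 (pitch 81, oldest) -> assign | voices=[63 68 87 85]
Op 6: note_off(85): free voice 3 | voices=[63 68 87 -]
Op 7: note_off(87): free voice 2 | voices=[63 68 - -]
Op 8: note_on(64): voice 2 is free -> assigned | voices=[63 68 64 -]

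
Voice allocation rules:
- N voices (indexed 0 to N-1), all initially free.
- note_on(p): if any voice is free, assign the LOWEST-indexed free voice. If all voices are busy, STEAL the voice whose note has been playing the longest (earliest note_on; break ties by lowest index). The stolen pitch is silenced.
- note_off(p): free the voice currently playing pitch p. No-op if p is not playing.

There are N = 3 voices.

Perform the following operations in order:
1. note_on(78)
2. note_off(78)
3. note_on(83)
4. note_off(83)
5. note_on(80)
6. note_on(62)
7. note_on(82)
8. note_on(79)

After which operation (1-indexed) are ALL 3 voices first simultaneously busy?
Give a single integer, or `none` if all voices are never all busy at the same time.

Answer: 7

Derivation:
Op 1: note_on(78): voice 0 is free -> assigned | voices=[78 - -]
Op 2: note_off(78): free voice 0 | voices=[- - -]
Op 3: note_on(83): voice 0 is free -> assigned | voices=[83 - -]
Op 4: note_off(83): free voice 0 | voices=[- - -]
Op 5: note_on(80): voice 0 is free -> assigned | voices=[80 - -]
Op 6: note_on(62): voice 1 is free -> assigned | voices=[80 62 -]
Op 7: note_on(82): voice 2 is free -> assigned | voices=[80 62 82]
Op 8: note_on(79): all voices busy, STEAL voice 0 (pitch 80, oldest) -> assign | voices=[79 62 82]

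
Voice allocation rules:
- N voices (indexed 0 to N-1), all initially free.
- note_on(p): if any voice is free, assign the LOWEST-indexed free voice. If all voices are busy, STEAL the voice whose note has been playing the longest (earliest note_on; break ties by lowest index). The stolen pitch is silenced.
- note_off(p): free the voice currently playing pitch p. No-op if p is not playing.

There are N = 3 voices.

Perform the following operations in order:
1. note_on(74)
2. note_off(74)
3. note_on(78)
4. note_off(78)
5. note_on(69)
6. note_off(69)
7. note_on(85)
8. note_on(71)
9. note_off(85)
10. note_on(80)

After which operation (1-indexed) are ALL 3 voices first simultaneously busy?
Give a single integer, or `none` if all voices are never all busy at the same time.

Answer: none

Derivation:
Op 1: note_on(74): voice 0 is free -> assigned | voices=[74 - -]
Op 2: note_off(74): free voice 0 | voices=[- - -]
Op 3: note_on(78): voice 0 is free -> assigned | voices=[78 - -]
Op 4: note_off(78): free voice 0 | voices=[- - -]
Op 5: note_on(69): voice 0 is free -> assigned | voices=[69 - -]
Op 6: note_off(69): free voice 0 | voices=[- - -]
Op 7: note_on(85): voice 0 is free -> assigned | voices=[85 - -]
Op 8: note_on(71): voice 1 is free -> assigned | voices=[85 71 -]
Op 9: note_off(85): free voice 0 | voices=[- 71 -]
Op 10: note_on(80): voice 0 is free -> assigned | voices=[80 71 -]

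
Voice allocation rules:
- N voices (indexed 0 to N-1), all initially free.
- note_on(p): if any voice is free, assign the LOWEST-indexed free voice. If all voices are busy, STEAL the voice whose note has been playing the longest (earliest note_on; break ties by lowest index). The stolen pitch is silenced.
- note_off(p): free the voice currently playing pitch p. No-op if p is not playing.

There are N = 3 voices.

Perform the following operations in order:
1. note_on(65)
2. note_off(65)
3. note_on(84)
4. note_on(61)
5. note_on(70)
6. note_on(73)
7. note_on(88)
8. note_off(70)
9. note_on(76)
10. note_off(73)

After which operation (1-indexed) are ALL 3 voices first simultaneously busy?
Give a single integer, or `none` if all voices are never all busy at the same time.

Answer: 5

Derivation:
Op 1: note_on(65): voice 0 is free -> assigned | voices=[65 - -]
Op 2: note_off(65): free voice 0 | voices=[- - -]
Op 3: note_on(84): voice 0 is free -> assigned | voices=[84 - -]
Op 4: note_on(61): voice 1 is free -> assigned | voices=[84 61 -]
Op 5: note_on(70): voice 2 is free -> assigned | voices=[84 61 70]
Op 6: note_on(73): all voices busy, STEAL voice 0 (pitch 84, oldest) -> assign | voices=[73 61 70]
Op 7: note_on(88): all voices busy, STEAL voice 1 (pitch 61, oldest) -> assign | voices=[73 88 70]
Op 8: note_off(70): free voice 2 | voices=[73 88 -]
Op 9: note_on(76): voice 2 is free -> assigned | voices=[73 88 76]
Op 10: note_off(73): free voice 0 | voices=[- 88 76]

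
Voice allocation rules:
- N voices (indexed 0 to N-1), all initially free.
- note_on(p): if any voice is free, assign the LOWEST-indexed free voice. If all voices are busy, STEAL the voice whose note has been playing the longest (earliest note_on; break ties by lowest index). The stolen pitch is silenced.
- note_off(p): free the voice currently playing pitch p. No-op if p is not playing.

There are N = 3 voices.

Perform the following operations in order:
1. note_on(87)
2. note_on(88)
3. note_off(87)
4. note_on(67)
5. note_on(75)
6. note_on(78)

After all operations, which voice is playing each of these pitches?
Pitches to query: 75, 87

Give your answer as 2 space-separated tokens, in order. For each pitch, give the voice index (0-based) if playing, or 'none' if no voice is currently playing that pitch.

Answer: 2 none

Derivation:
Op 1: note_on(87): voice 0 is free -> assigned | voices=[87 - -]
Op 2: note_on(88): voice 1 is free -> assigned | voices=[87 88 -]
Op 3: note_off(87): free voice 0 | voices=[- 88 -]
Op 4: note_on(67): voice 0 is free -> assigned | voices=[67 88 -]
Op 5: note_on(75): voice 2 is free -> assigned | voices=[67 88 75]
Op 6: note_on(78): all voices busy, STEAL voice 1 (pitch 88, oldest) -> assign | voices=[67 78 75]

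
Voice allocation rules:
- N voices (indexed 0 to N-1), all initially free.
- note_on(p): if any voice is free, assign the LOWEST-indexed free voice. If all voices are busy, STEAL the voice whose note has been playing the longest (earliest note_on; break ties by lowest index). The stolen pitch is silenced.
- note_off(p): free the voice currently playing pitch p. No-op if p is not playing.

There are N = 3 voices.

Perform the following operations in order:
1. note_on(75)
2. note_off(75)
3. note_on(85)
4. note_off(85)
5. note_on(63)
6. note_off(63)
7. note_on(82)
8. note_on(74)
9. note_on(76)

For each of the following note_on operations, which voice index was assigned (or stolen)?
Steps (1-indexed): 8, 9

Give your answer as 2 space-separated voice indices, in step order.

Op 1: note_on(75): voice 0 is free -> assigned | voices=[75 - -]
Op 2: note_off(75): free voice 0 | voices=[- - -]
Op 3: note_on(85): voice 0 is free -> assigned | voices=[85 - -]
Op 4: note_off(85): free voice 0 | voices=[- - -]
Op 5: note_on(63): voice 0 is free -> assigned | voices=[63 - -]
Op 6: note_off(63): free voice 0 | voices=[- - -]
Op 7: note_on(82): voice 0 is free -> assigned | voices=[82 - -]
Op 8: note_on(74): voice 1 is free -> assigned | voices=[82 74 -]
Op 9: note_on(76): voice 2 is free -> assigned | voices=[82 74 76]

Answer: 1 2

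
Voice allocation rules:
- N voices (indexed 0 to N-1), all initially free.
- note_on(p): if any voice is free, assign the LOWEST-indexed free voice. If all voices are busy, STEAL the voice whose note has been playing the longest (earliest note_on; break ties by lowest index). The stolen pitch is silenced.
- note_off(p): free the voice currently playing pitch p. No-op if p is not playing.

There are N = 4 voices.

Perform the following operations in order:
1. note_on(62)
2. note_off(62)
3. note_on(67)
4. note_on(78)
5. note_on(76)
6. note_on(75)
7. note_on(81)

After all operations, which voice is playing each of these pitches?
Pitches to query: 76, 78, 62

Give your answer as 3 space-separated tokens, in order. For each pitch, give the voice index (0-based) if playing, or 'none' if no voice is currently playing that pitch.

Answer: 2 1 none

Derivation:
Op 1: note_on(62): voice 0 is free -> assigned | voices=[62 - - -]
Op 2: note_off(62): free voice 0 | voices=[- - - -]
Op 3: note_on(67): voice 0 is free -> assigned | voices=[67 - - -]
Op 4: note_on(78): voice 1 is free -> assigned | voices=[67 78 - -]
Op 5: note_on(76): voice 2 is free -> assigned | voices=[67 78 76 -]
Op 6: note_on(75): voice 3 is free -> assigned | voices=[67 78 76 75]
Op 7: note_on(81): all voices busy, STEAL voice 0 (pitch 67, oldest) -> assign | voices=[81 78 76 75]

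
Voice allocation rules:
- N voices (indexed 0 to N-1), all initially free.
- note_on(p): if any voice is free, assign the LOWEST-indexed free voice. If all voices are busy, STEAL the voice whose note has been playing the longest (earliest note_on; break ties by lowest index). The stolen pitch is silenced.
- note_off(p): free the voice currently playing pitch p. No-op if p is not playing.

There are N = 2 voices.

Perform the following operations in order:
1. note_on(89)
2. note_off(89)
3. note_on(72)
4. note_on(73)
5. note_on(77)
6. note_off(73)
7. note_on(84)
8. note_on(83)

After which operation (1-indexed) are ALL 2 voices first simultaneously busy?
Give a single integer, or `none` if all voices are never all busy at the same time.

Op 1: note_on(89): voice 0 is free -> assigned | voices=[89 -]
Op 2: note_off(89): free voice 0 | voices=[- -]
Op 3: note_on(72): voice 0 is free -> assigned | voices=[72 -]
Op 4: note_on(73): voice 1 is free -> assigned | voices=[72 73]
Op 5: note_on(77): all voices busy, STEAL voice 0 (pitch 72, oldest) -> assign | voices=[77 73]
Op 6: note_off(73): free voice 1 | voices=[77 -]
Op 7: note_on(84): voice 1 is free -> assigned | voices=[77 84]
Op 8: note_on(83): all voices busy, STEAL voice 0 (pitch 77, oldest) -> assign | voices=[83 84]

Answer: 4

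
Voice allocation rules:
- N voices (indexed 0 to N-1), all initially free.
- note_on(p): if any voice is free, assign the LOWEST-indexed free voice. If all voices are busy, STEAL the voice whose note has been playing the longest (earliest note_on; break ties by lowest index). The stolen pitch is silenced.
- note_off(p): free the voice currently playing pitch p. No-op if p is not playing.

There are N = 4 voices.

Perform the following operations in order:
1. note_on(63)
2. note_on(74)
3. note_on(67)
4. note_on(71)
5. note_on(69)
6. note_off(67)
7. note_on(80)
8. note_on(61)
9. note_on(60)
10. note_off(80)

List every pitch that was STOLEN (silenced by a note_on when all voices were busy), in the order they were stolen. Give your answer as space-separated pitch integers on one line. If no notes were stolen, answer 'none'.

Op 1: note_on(63): voice 0 is free -> assigned | voices=[63 - - -]
Op 2: note_on(74): voice 1 is free -> assigned | voices=[63 74 - -]
Op 3: note_on(67): voice 2 is free -> assigned | voices=[63 74 67 -]
Op 4: note_on(71): voice 3 is free -> assigned | voices=[63 74 67 71]
Op 5: note_on(69): all voices busy, STEAL voice 0 (pitch 63, oldest) -> assign | voices=[69 74 67 71]
Op 6: note_off(67): free voice 2 | voices=[69 74 - 71]
Op 7: note_on(80): voice 2 is free -> assigned | voices=[69 74 80 71]
Op 8: note_on(61): all voices busy, STEAL voice 1 (pitch 74, oldest) -> assign | voices=[69 61 80 71]
Op 9: note_on(60): all voices busy, STEAL voice 3 (pitch 71, oldest) -> assign | voices=[69 61 80 60]
Op 10: note_off(80): free voice 2 | voices=[69 61 - 60]

Answer: 63 74 71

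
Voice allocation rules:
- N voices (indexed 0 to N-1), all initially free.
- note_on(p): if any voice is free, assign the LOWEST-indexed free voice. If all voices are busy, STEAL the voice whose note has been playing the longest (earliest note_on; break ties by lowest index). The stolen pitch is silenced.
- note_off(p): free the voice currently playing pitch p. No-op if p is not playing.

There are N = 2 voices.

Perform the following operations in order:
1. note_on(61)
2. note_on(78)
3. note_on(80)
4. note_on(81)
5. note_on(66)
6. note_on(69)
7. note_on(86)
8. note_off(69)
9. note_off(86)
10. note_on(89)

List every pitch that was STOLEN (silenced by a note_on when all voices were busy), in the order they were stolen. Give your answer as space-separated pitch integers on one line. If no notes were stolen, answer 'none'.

Op 1: note_on(61): voice 0 is free -> assigned | voices=[61 -]
Op 2: note_on(78): voice 1 is free -> assigned | voices=[61 78]
Op 3: note_on(80): all voices busy, STEAL voice 0 (pitch 61, oldest) -> assign | voices=[80 78]
Op 4: note_on(81): all voices busy, STEAL voice 1 (pitch 78, oldest) -> assign | voices=[80 81]
Op 5: note_on(66): all voices busy, STEAL voice 0 (pitch 80, oldest) -> assign | voices=[66 81]
Op 6: note_on(69): all voices busy, STEAL voice 1 (pitch 81, oldest) -> assign | voices=[66 69]
Op 7: note_on(86): all voices busy, STEAL voice 0 (pitch 66, oldest) -> assign | voices=[86 69]
Op 8: note_off(69): free voice 1 | voices=[86 -]
Op 9: note_off(86): free voice 0 | voices=[- -]
Op 10: note_on(89): voice 0 is free -> assigned | voices=[89 -]

Answer: 61 78 80 81 66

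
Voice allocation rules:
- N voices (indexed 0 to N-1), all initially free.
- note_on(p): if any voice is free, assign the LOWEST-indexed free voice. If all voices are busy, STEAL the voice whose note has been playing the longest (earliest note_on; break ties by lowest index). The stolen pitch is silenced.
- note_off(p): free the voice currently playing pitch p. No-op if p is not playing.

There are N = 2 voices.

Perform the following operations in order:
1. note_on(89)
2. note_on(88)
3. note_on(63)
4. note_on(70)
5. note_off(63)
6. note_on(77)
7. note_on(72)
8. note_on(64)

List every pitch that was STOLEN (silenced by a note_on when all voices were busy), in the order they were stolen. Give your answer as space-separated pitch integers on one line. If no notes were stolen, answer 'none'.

Answer: 89 88 70 77

Derivation:
Op 1: note_on(89): voice 0 is free -> assigned | voices=[89 -]
Op 2: note_on(88): voice 1 is free -> assigned | voices=[89 88]
Op 3: note_on(63): all voices busy, STEAL voice 0 (pitch 89, oldest) -> assign | voices=[63 88]
Op 4: note_on(70): all voices busy, STEAL voice 1 (pitch 88, oldest) -> assign | voices=[63 70]
Op 5: note_off(63): free voice 0 | voices=[- 70]
Op 6: note_on(77): voice 0 is free -> assigned | voices=[77 70]
Op 7: note_on(72): all voices busy, STEAL voice 1 (pitch 70, oldest) -> assign | voices=[77 72]
Op 8: note_on(64): all voices busy, STEAL voice 0 (pitch 77, oldest) -> assign | voices=[64 72]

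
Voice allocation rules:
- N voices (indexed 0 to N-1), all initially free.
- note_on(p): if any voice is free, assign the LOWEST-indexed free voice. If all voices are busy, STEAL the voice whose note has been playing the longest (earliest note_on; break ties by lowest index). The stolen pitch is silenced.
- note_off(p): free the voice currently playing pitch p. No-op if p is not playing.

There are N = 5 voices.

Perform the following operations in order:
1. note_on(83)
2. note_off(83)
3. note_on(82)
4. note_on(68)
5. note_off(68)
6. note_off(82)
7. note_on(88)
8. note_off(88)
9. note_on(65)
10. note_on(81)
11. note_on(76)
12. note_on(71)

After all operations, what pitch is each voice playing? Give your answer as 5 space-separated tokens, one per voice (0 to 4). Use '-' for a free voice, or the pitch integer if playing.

Op 1: note_on(83): voice 0 is free -> assigned | voices=[83 - - - -]
Op 2: note_off(83): free voice 0 | voices=[- - - - -]
Op 3: note_on(82): voice 0 is free -> assigned | voices=[82 - - - -]
Op 4: note_on(68): voice 1 is free -> assigned | voices=[82 68 - - -]
Op 5: note_off(68): free voice 1 | voices=[82 - - - -]
Op 6: note_off(82): free voice 0 | voices=[- - - - -]
Op 7: note_on(88): voice 0 is free -> assigned | voices=[88 - - - -]
Op 8: note_off(88): free voice 0 | voices=[- - - - -]
Op 9: note_on(65): voice 0 is free -> assigned | voices=[65 - - - -]
Op 10: note_on(81): voice 1 is free -> assigned | voices=[65 81 - - -]
Op 11: note_on(76): voice 2 is free -> assigned | voices=[65 81 76 - -]
Op 12: note_on(71): voice 3 is free -> assigned | voices=[65 81 76 71 -]

Answer: 65 81 76 71 -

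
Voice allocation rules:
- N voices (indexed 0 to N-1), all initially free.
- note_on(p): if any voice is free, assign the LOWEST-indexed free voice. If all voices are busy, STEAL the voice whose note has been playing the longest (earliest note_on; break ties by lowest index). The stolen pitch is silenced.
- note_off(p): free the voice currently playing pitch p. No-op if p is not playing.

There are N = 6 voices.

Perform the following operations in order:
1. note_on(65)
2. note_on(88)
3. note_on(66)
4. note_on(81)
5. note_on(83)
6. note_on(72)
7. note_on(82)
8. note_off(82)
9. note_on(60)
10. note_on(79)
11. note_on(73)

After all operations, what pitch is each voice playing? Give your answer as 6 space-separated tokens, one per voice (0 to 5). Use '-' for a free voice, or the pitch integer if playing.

Answer: 60 79 73 81 83 72

Derivation:
Op 1: note_on(65): voice 0 is free -> assigned | voices=[65 - - - - -]
Op 2: note_on(88): voice 1 is free -> assigned | voices=[65 88 - - - -]
Op 3: note_on(66): voice 2 is free -> assigned | voices=[65 88 66 - - -]
Op 4: note_on(81): voice 3 is free -> assigned | voices=[65 88 66 81 - -]
Op 5: note_on(83): voice 4 is free -> assigned | voices=[65 88 66 81 83 -]
Op 6: note_on(72): voice 5 is free -> assigned | voices=[65 88 66 81 83 72]
Op 7: note_on(82): all voices busy, STEAL voice 0 (pitch 65, oldest) -> assign | voices=[82 88 66 81 83 72]
Op 8: note_off(82): free voice 0 | voices=[- 88 66 81 83 72]
Op 9: note_on(60): voice 0 is free -> assigned | voices=[60 88 66 81 83 72]
Op 10: note_on(79): all voices busy, STEAL voice 1 (pitch 88, oldest) -> assign | voices=[60 79 66 81 83 72]
Op 11: note_on(73): all voices busy, STEAL voice 2 (pitch 66, oldest) -> assign | voices=[60 79 73 81 83 72]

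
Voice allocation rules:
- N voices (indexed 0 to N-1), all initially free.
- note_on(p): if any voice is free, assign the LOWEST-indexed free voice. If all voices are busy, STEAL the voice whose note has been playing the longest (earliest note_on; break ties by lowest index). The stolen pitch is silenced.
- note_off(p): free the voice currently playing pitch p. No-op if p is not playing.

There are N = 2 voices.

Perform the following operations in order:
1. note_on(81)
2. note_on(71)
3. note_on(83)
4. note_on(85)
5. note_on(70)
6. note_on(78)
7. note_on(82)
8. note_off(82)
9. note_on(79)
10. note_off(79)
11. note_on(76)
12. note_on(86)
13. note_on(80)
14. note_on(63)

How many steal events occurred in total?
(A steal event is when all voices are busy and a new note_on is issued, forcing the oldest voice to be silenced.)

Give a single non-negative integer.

Answer: 8

Derivation:
Op 1: note_on(81): voice 0 is free -> assigned | voices=[81 -]
Op 2: note_on(71): voice 1 is free -> assigned | voices=[81 71]
Op 3: note_on(83): all voices busy, STEAL voice 0 (pitch 81, oldest) -> assign | voices=[83 71]
Op 4: note_on(85): all voices busy, STEAL voice 1 (pitch 71, oldest) -> assign | voices=[83 85]
Op 5: note_on(70): all voices busy, STEAL voice 0 (pitch 83, oldest) -> assign | voices=[70 85]
Op 6: note_on(78): all voices busy, STEAL voice 1 (pitch 85, oldest) -> assign | voices=[70 78]
Op 7: note_on(82): all voices busy, STEAL voice 0 (pitch 70, oldest) -> assign | voices=[82 78]
Op 8: note_off(82): free voice 0 | voices=[- 78]
Op 9: note_on(79): voice 0 is free -> assigned | voices=[79 78]
Op 10: note_off(79): free voice 0 | voices=[- 78]
Op 11: note_on(76): voice 0 is free -> assigned | voices=[76 78]
Op 12: note_on(86): all voices busy, STEAL voice 1 (pitch 78, oldest) -> assign | voices=[76 86]
Op 13: note_on(80): all voices busy, STEAL voice 0 (pitch 76, oldest) -> assign | voices=[80 86]
Op 14: note_on(63): all voices busy, STEAL voice 1 (pitch 86, oldest) -> assign | voices=[80 63]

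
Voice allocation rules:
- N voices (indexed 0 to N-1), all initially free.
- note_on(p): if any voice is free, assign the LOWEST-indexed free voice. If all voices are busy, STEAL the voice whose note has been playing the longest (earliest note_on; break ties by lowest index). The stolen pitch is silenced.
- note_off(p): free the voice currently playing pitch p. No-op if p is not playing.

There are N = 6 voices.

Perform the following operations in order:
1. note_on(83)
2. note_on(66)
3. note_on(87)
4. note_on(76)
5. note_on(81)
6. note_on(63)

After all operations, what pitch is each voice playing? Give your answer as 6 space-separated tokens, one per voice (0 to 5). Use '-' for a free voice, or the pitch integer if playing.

Answer: 83 66 87 76 81 63

Derivation:
Op 1: note_on(83): voice 0 is free -> assigned | voices=[83 - - - - -]
Op 2: note_on(66): voice 1 is free -> assigned | voices=[83 66 - - - -]
Op 3: note_on(87): voice 2 is free -> assigned | voices=[83 66 87 - - -]
Op 4: note_on(76): voice 3 is free -> assigned | voices=[83 66 87 76 - -]
Op 5: note_on(81): voice 4 is free -> assigned | voices=[83 66 87 76 81 -]
Op 6: note_on(63): voice 5 is free -> assigned | voices=[83 66 87 76 81 63]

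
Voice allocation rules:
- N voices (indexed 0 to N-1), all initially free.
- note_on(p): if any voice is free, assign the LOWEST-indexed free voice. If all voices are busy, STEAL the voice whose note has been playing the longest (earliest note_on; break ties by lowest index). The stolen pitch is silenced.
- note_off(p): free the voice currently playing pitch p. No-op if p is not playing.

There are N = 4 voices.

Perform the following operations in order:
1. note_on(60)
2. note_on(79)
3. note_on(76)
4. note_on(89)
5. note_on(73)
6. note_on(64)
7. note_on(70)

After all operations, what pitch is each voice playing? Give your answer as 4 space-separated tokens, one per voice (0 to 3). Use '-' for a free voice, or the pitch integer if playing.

Answer: 73 64 70 89

Derivation:
Op 1: note_on(60): voice 0 is free -> assigned | voices=[60 - - -]
Op 2: note_on(79): voice 1 is free -> assigned | voices=[60 79 - -]
Op 3: note_on(76): voice 2 is free -> assigned | voices=[60 79 76 -]
Op 4: note_on(89): voice 3 is free -> assigned | voices=[60 79 76 89]
Op 5: note_on(73): all voices busy, STEAL voice 0 (pitch 60, oldest) -> assign | voices=[73 79 76 89]
Op 6: note_on(64): all voices busy, STEAL voice 1 (pitch 79, oldest) -> assign | voices=[73 64 76 89]
Op 7: note_on(70): all voices busy, STEAL voice 2 (pitch 76, oldest) -> assign | voices=[73 64 70 89]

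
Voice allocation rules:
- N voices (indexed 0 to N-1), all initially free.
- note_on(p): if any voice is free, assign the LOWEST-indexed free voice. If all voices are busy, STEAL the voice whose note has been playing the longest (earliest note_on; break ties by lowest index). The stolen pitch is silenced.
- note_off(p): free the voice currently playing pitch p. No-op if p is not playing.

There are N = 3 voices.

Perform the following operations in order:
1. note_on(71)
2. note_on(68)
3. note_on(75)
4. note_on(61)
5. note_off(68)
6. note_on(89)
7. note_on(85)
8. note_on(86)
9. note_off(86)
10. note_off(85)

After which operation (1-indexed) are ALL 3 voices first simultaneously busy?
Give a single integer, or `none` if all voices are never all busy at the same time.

Op 1: note_on(71): voice 0 is free -> assigned | voices=[71 - -]
Op 2: note_on(68): voice 1 is free -> assigned | voices=[71 68 -]
Op 3: note_on(75): voice 2 is free -> assigned | voices=[71 68 75]
Op 4: note_on(61): all voices busy, STEAL voice 0 (pitch 71, oldest) -> assign | voices=[61 68 75]
Op 5: note_off(68): free voice 1 | voices=[61 - 75]
Op 6: note_on(89): voice 1 is free -> assigned | voices=[61 89 75]
Op 7: note_on(85): all voices busy, STEAL voice 2 (pitch 75, oldest) -> assign | voices=[61 89 85]
Op 8: note_on(86): all voices busy, STEAL voice 0 (pitch 61, oldest) -> assign | voices=[86 89 85]
Op 9: note_off(86): free voice 0 | voices=[- 89 85]
Op 10: note_off(85): free voice 2 | voices=[- 89 -]

Answer: 3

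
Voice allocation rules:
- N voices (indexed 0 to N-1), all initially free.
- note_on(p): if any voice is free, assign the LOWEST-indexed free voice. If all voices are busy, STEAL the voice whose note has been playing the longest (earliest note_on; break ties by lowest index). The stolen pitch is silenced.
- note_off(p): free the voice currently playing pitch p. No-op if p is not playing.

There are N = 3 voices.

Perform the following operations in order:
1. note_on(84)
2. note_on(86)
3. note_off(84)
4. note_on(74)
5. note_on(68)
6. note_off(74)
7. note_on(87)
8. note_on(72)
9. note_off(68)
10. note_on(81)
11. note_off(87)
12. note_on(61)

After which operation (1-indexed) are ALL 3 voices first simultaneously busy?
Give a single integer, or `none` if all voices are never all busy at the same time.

Answer: 5

Derivation:
Op 1: note_on(84): voice 0 is free -> assigned | voices=[84 - -]
Op 2: note_on(86): voice 1 is free -> assigned | voices=[84 86 -]
Op 3: note_off(84): free voice 0 | voices=[- 86 -]
Op 4: note_on(74): voice 0 is free -> assigned | voices=[74 86 -]
Op 5: note_on(68): voice 2 is free -> assigned | voices=[74 86 68]
Op 6: note_off(74): free voice 0 | voices=[- 86 68]
Op 7: note_on(87): voice 0 is free -> assigned | voices=[87 86 68]
Op 8: note_on(72): all voices busy, STEAL voice 1 (pitch 86, oldest) -> assign | voices=[87 72 68]
Op 9: note_off(68): free voice 2 | voices=[87 72 -]
Op 10: note_on(81): voice 2 is free -> assigned | voices=[87 72 81]
Op 11: note_off(87): free voice 0 | voices=[- 72 81]
Op 12: note_on(61): voice 0 is free -> assigned | voices=[61 72 81]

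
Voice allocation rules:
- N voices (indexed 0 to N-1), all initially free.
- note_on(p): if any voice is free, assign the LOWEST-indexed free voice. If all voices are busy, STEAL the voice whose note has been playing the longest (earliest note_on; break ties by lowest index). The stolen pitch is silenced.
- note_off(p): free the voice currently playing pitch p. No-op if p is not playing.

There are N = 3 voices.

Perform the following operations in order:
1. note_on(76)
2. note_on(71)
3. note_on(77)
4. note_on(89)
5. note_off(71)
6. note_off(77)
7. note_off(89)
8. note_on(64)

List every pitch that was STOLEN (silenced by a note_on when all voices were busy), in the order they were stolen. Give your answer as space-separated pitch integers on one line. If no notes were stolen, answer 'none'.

Op 1: note_on(76): voice 0 is free -> assigned | voices=[76 - -]
Op 2: note_on(71): voice 1 is free -> assigned | voices=[76 71 -]
Op 3: note_on(77): voice 2 is free -> assigned | voices=[76 71 77]
Op 4: note_on(89): all voices busy, STEAL voice 0 (pitch 76, oldest) -> assign | voices=[89 71 77]
Op 5: note_off(71): free voice 1 | voices=[89 - 77]
Op 6: note_off(77): free voice 2 | voices=[89 - -]
Op 7: note_off(89): free voice 0 | voices=[- - -]
Op 8: note_on(64): voice 0 is free -> assigned | voices=[64 - -]

Answer: 76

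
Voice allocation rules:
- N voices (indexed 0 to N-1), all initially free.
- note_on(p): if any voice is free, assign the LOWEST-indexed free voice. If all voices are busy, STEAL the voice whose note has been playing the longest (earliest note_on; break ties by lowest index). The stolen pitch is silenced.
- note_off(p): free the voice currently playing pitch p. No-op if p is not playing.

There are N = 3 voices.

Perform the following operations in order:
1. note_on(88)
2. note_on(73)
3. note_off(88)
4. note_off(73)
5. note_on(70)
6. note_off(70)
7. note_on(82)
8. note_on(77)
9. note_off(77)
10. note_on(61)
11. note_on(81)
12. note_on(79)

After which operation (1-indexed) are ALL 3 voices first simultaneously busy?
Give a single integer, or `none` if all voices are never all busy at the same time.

Answer: 11

Derivation:
Op 1: note_on(88): voice 0 is free -> assigned | voices=[88 - -]
Op 2: note_on(73): voice 1 is free -> assigned | voices=[88 73 -]
Op 3: note_off(88): free voice 0 | voices=[- 73 -]
Op 4: note_off(73): free voice 1 | voices=[- - -]
Op 5: note_on(70): voice 0 is free -> assigned | voices=[70 - -]
Op 6: note_off(70): free voice 0 | voices=[- - -]
Op 7: note_on(82): voice 0 is free -> assigned | voices=[82 - -]
Op 8: note_on(77): voice 1 is free -> assigned | voices=[82 77 -]
Op 9: note_off(77): free voice 1 | voices=[82 - -]
Op 10: note_on(61): voice 1 is free -> assigned | voices=[82 61 -]
Op 11: note_on(81): voice 2 is free -> assigned | voices=[82 61 81]
Op 12: note_on(79): all voices busy, STEAL voice 0 (pitch 82, oldest) -> assign | voices=[79 61 81]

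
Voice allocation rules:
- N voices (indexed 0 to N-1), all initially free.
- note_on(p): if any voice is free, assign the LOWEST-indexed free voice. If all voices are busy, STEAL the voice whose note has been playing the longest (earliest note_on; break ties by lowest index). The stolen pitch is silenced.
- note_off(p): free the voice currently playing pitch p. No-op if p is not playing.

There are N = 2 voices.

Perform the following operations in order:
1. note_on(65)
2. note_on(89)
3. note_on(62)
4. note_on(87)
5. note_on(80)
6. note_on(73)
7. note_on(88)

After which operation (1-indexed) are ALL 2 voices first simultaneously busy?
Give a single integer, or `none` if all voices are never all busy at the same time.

Op 1: note_on(65): voice 0 is free -> assigned | voices=[65 -]
Op 2: note_on(89): voice 1 is free -> assigned | voices=[65 89]
Op 3: note_on(62): all voices busy, STEAL voice 0 (pitch 65, oldest) -> assign | voices=[62 89]
Op 4: note_on(87): all voices busy, STEAL voice 1 (pitch 89, oldest) -> assign | voices=[62 87]
Op 5: note_on(80): all voices busy, STEAL voice 0 (pitch 62, oldest) -> assign | voices=[80 87]
Op 6: note_on(73): all voices busy, STEAL voice 1 (pitch 87, oldest) -> assign | voices=[80 73]
Op 7: note_on(88): all voices busy, STEAL voice 0 (pitch 80, oldest) -> assign | voices=[88 73]

Answer: 2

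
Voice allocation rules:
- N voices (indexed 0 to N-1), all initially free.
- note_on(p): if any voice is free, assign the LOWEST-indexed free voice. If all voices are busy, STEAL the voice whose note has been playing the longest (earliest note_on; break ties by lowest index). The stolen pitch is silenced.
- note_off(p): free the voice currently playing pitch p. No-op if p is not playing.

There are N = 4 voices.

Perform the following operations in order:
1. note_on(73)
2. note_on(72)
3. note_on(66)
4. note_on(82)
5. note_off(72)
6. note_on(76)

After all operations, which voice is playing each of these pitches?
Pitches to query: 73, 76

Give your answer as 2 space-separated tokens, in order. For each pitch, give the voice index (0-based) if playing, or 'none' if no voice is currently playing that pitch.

Op 1: note_on(73): voice 0 is free -> assigned | voices=[73 - - -]
Op 2: note_on(72): voice 1 is free -> assigned | voices=[73 72 - -]
Op 3: note_on(66): voice 2 is free -> assigned | voices=[73 72 66 -]
Op 4: note_on(82): voice 3 is free -> assigned | voices=[73 72 66 82]
Op 5: note_off(72): free voice 1 | voices=[73 - 66 82]
Op 6: note_on(76): voice 1 is free -> assigned | voices=[73 76 66 82]

Answer: 0 1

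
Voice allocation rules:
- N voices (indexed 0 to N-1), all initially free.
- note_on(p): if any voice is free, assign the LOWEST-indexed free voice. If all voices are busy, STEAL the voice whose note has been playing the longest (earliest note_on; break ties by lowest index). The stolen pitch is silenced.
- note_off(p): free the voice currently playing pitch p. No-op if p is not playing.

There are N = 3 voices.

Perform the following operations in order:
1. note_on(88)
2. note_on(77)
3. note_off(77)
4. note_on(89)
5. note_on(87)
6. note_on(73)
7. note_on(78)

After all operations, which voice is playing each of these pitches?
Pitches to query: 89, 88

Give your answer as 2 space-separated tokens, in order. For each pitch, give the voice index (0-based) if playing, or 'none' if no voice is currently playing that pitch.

Answer: none none

Derivation:
Op 1: note_on(88): voice 0 is free -> assigned | voices=[88 - -]
Op 2: note_on(77): voice 1 is free -> assigned | voices=[88 77 -]
Op 3: note_off(77): free voice 1 | voices=[88 - -]
Op 4: note_on(89): voice 1 is free -> assigned | voices=[88 89 -]
Op 5: note_on(87): voice 2 is free -> assigned | voices=[88 89 87]
Op 6: note_on(73): all voices busy, STEAL voice 0 (pitch 88, oldest) -> assign | voices=[73 89 87]
Op 7: note_on(78): all voices busy, STEAL voice 1 (pitch 89, oldest) -> assign | voices=[73 78 87]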